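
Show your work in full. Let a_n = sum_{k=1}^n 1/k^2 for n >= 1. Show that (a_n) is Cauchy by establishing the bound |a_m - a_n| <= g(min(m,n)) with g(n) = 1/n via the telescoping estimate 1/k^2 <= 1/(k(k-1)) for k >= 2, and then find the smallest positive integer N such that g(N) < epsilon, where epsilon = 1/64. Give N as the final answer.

For m > n >= 1: |a_m - a_n| = sum_{k=n+1}^m 1/k^2.
Use 1/k^2 <= 1/(k(k-1)) = 1/(k-1) - 1/k for k >= 2:
sum_{k=n+1}^m 1/k^2 <= sum_{k=n+1}^m (1/(k-1) - 1/k) = 1/n - 1/m <= 1/n.
By symmetry the same bound holds with n,m swapped, so |a_m - a_n| <= 1/min(m,n) = g(min(m,n)). Since g(n) -> 0, (a_n) is Cauchy.
Now solve g(N) < 1/64: 1/N < 1/64 <=> N > 1/(1/64) = 64.
The smallest integer strictly greater than 64 is N = 65.
Check: g(65) = 1/65 < 1/64; g(64) = 1/64 >= 1/64. So N = 65.

65


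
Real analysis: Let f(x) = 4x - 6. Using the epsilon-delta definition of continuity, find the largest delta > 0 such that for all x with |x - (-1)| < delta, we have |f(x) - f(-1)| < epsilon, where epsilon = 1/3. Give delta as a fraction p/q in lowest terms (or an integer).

We compute f(-1) = 4*(-1) - 6 = -10.
|f(x) - f(-1)| = |4x - 6 - (-10)| = |4(x - (-1))| = 4|x - (-1)|.
We need 4|x - (-1)| < 1/3, i.e. |x - (-1)| < 1/3 / 4 = 1/12.
So any delta <= 1/12 works. Conversely, if delta > 1/12, then x = -1 + 1/12 satisfies |x - (-1)| = 1/12 < delta but |f(x) - f(-1)| = 4 * 1/12 = 1/3, which is not < 1/3; so no larger delta works.
Hence the largest such delta is 1/12.

1/12


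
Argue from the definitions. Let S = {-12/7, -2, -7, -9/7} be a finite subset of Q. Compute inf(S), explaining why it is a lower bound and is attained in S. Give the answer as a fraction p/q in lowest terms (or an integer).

S is finite, so inf(S) = min(S).
Sorted increasing:
-7, -2, -12/7, -9/7
The extremum is -7.
For every x in S, x >= -7. And -7 is in S, so it is attained.
Therefore inf(S) = -7.

-7


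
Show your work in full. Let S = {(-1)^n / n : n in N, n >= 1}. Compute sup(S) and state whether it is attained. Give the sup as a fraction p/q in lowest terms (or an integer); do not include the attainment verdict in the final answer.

Analysis:
- Values: -1, 1/2, -1/3, 1/4, -1/5, ...
- Positive terms (even n): 1/(2+0), 1/(4+0), ... decreasing -> max = 1/2 (n=2).
- Negative terms (odd n): -1/(1+0), -1/(3+0), ... increasing -> min = -1 (n=1).
- So sup = 1/2 (attained at n=2); inf = -1 (attained at n=1).
Conclusion: sup(S) = 1/2, attained in S.

1/2


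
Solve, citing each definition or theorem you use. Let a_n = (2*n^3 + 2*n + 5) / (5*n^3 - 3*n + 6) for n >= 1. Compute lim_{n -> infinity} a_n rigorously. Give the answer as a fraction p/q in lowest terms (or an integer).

Divide numerator and denominator by n^3, the highest power:
numerator / n^3 = 2 + 2/n^2 + 5/n^3
denominator / n^3 = 5 - 3/n^2 + 6/n^3
As n -> infinity, all terms of the form c/n^k (k >= 1) tend to 0.
So numerator / n^3 -> 2 and denominator / n^3 -> 5.
Therefore lim a_n = 2/5.

2/5


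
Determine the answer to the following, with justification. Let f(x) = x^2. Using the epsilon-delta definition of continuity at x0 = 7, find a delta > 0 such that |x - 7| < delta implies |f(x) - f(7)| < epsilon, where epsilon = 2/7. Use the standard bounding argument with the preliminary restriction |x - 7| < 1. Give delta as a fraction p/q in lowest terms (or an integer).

Factor: |x^2 - (7)^2| = |x - 7| * |x + 7|.
Impose |x - 7| < 1 first. Then |x + 7| = |(x - 7) + 2*(7)| <= |x - 7| + 2*|7| < 1 + 14 = 15.
So |x^2 - (7)^2| < delta * 15.
We need delta * 15 <= 2/7, i.e. delta <= 2/7/15 = 2/105.
Since 2/105 < 1, this is tighter than 1; take delta = 2/105.
So delta = 2/105 works.

2/105


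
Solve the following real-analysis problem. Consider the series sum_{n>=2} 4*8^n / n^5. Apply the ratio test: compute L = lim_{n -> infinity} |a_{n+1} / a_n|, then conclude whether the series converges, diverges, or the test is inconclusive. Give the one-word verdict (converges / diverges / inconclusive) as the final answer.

Let a_n denote the general term. Form the ratio a_{n+1}/a_n and simplify:
a_{n+1}/a_n = 8*n^5/(n + 1)^5
Take the limit as n -> infinity: L = 8.
Since L = 8 > 1 (or L = infinity), the ratio test implies the series diverges.

diverges


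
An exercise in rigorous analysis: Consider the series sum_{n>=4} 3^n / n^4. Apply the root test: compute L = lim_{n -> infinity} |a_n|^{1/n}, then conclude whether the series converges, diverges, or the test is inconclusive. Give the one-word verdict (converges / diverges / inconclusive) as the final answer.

Let a_n denote the general term. Form |a_n|^(1/n) and simplify:
|a_n|^(1/n) = 3/n^(4/n)
Take the limit as n -> infinity: L = 3.
Since L = 3 > 1, the root test implies divergence.

diverges


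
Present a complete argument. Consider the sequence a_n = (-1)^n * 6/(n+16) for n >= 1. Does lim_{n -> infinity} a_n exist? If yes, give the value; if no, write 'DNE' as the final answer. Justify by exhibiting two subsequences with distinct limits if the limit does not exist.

Examine the behaviour of a_n along subsequences.
Even-n subsequence a_{2k} = 6/(2k+16) -> 0. Odd-n subsequence a_{2k+1} = -6/(2k+17) -> 0. Both tend to 0, which suggests the limit is 0; verify directly.
|a_n - 0| = 6/(n+16) < 6/n for every n >= 1.
Given epsilon > 0, choose a positive integer N > 6/epsilon. Then for all n >= N, |a_n| < 6/n <= 6/N < epsilon.
So by the definition of the limit, lim a_n exists and equals 0.

0


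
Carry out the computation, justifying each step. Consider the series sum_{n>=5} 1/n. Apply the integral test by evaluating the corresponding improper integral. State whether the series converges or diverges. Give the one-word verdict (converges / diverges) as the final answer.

Let f(x) = 1/x. Then f is positive, continuous, and decreasing on [5, infinity), so the integral test applies.
Compute the improper integral int_{5}^infinity f(x) dx:
  antiderivative F(x) = log(x).
  As x -> infinity, log(x) -> infinity.
  So int = infinity - log(5) = infinity. By the integral test, the series diverges.

diverges


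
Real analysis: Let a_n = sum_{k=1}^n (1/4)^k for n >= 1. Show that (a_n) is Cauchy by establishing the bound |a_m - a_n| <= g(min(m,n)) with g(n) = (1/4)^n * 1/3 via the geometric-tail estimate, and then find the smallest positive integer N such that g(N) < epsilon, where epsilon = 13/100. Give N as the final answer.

For m > n >= 1: |a_m - a_n| = sum_{k=n+1}^m (1/4)^k < sum_{k=n+1}^infinity (1/4)^k = (1/4)^(n+1) / (1 - 1/4) = (1/4)^n * (1/4) * (4/3) = (1/4)^n * 1/3.
So g(n) = (1/4)^n / 3. Since g(n) -> 0, (a_n) is Cauchy.
Now solve g(N) < 13/100: (1/4)^N / 3 < 13/100 <=> 4^N > 1 / (3 * 13/100) = 100/39.
Check powers of 4: 4^0 = 1 <= 100/39, 4^1 = 4 > 100/39.
So the smallest such N is 1. Check: g(1) = 1/(3 * 4) = 1/12 < 13/100.

1


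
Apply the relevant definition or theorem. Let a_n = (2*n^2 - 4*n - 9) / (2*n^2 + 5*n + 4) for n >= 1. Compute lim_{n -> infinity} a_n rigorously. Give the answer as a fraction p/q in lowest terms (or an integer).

Divide numerator and denominator by n^2, the highest power:
numerator / n^2 = 2 - 4/n - 9/n^2
denominator / n^2 = 2 + 5/n + 4/n^2
As n -> infinity, all terms of the form c/n^k (k >= 1) tend to 0.
So numerator / n^2 -> 2 and denominator / n^2 -> 2.
Therefore lim a_n = 1.

1


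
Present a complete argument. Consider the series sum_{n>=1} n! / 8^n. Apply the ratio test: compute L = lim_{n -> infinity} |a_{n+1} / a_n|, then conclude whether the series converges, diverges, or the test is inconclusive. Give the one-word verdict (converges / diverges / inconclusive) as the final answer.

Let a_n denote the general term. Form the ratio a_{n+1}/a_n and simplify:
a_{n+1}/a_n = n/8 + 1/8
Take the limit as n -> infinity: L = infinity.
Since L = infinity > 1 (or L = infinity), the ratio test implies the series diverges.

diverges


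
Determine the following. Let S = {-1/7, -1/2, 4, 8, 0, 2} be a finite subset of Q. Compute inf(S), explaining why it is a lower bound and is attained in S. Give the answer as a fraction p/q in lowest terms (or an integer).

S is finite, so inf(S) = min(S).
Sorted increasing:
-1/2, -1/7, 0, 2, 4, 8
The extremum is -1/2.
For every x in S, x >= -1/2. And -1/2 is in S, so it is attained.
Therefore inf(S) = -1/2.

-1/2


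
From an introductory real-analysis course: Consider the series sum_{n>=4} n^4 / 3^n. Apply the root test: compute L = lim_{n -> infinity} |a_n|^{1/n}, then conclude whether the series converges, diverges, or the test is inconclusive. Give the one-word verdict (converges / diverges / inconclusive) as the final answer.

Let a_n denote the general term. Form |a_n|^(1/n) and simplify:
|a_n|^(1/n) = n^(4/n)/3
Take the limit as n -> infinity: L = 1/3.
Since L = 1/3 < 1, the root test implies convergence.

converges


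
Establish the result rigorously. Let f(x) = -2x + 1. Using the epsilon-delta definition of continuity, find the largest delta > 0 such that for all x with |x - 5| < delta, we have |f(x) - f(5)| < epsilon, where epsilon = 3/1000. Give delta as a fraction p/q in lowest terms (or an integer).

We compute f(5) = -2*(5) + 1 = -9.
|f(x) - f(5)| = |-2x + 1 - (-9)| = |-2(x - 5)| = 2|x - 5|.
We need 2|x - 5| < 3/1000, i.e. |x - 5| < 3/1000 / 2 = 3/2000.
So any delta <= 3/2000 works. Conversely, if delta > 3/2000, then x = 5 + 3/2000 satisfies |x - 5| = 3/2000 < delta but |f(x) - f(5)| = 2 * 3/2000 = 3/1000, which is not < 3/1000; so no larger delta works.
Hence the largest such delta is 3/2000.

3/2000


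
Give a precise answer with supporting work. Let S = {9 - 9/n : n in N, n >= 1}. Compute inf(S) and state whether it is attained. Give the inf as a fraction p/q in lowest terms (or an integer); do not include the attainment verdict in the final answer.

Analysis:
- Values: 0, 9/2, 6, 27/4, ... strictly increasing.
- Minimum is 0 (n=1); inf = 0 (attained).
- 9 - 9/n -> 9 from below; sup = 9, not attained.
Conclusion: inf(S) = 0, attained in S.

0


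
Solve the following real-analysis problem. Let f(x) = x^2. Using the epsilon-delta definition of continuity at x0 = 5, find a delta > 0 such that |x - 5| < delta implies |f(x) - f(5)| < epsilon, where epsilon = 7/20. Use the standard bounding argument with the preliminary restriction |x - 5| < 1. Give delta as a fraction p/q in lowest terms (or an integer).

Factor: |x^2 - (5)^2| = |x - 5| * |x + 5|.
Impose |x - 5| < 1 first. Then |x + 5| = |(x - 5) + 2*(5)| <= |x - 5| + 2*|5| < 1 + 10 = 11.
So |x^2 - (5)^2| < delta * 11.
We need delta * 11 <= 7/20, i.e. delta <= 7/20/11 = 7/220.
Since 7/220 < 1, this is tighter than 1; take delta = 7/220.
So delta = 7/220 works.

7/220


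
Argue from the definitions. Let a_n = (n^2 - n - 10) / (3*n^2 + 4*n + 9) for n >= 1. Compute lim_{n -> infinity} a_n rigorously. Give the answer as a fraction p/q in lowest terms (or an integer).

Divide numerator and denominator by n^2, the highest power:
numerator / n^2 = 1 - 1/n - 10/n^2
denominator / n^2 = 3 + 4/n + 9/n^2
As n -> infinity, all terms of the form c/n^k (k >= 1) tend to 0.
So numerator / n^2 -> 1 and denominator / n^2 -> 3.
Therefore lim a_n = 1/3.

1/3


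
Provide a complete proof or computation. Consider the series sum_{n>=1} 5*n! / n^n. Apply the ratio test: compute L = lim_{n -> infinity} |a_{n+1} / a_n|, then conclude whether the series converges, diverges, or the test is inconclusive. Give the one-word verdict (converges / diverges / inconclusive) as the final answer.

Let a_n denote the general term. Form the ratio a_{n+1}/a_n and simplify:
a_{n+1}/a_n = (n/(n + 1))^n
Take the limit as n -> infinity: L = exp(-1).
Since L = exp(-1) < 1, the ratio test implies the series converges.

converges


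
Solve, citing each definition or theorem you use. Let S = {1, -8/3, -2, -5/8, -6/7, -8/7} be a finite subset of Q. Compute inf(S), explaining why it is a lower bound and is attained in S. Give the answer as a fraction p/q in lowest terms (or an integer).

S is finite, so inf(S) = min(S).
Sorted increasing:
-8/3, -2, -8/7, -6/7, -5/8, 1
The extremum is -8/3.
For every x in S, x >= -8/3. And -8/3 is in S, so it is attained.
Therefore inf(S) = -8/3.

-8/3


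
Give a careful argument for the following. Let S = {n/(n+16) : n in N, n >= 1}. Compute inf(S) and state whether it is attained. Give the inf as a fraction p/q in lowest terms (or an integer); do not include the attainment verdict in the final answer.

Analysis:
- Values: 1/17, 1/9, 3/19, 1/5, ... strictly increasing.
- Minimum is 1/17 (n=1); inf = 1/17 (attained).
- n/(n+16) = 1 - 16/(n+16) -> 1 from below as n -> infinity, and never equals 1.
- So sup = 1 (not attained).
Conclusion: inf(S) = 1/17, attained in S.

1/17


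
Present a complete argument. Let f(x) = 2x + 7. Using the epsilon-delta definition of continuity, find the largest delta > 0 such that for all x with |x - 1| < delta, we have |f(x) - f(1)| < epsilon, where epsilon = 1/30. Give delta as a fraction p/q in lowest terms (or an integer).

We compute f(1) = 2*(1) + 7 = 9.
|f(x) - f(1)| = |2x + 7 - (9)| = |2(x - 1)| = 2|x - 1|.
We need 2|x - 1| < 1/30, i.e. |x - 1| < 1/30 / 2 = 1/60.
So any delta <= 1/60 works. Conversely, if delta > 1/60, then x = 1 + 1/60 satisfies |x - 1| = 1/60 < delta but |f(x) - f(1)| = 2 * 1/60 = 1/30, which is not < 1/30; so no larger delta works.
Hence the largest such delta is 1/60.

1/60


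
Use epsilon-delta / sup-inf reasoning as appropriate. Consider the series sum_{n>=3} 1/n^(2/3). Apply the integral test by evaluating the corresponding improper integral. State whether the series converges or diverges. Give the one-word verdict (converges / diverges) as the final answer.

Let f(x) = x^(-2/3). Then f is positive, continuous, and decreasing on [3, infinity), so the integral test applies.
Compute the improper integral int_{3}^infinity f(x) dx:
  antiderivative F(x) = 3*x^(1/3).
  As x -> infinity, F(x) -> infinity (since p = 2/3 < 1).
  So the integral diverges. By the integral test, the series diverges.

diverges


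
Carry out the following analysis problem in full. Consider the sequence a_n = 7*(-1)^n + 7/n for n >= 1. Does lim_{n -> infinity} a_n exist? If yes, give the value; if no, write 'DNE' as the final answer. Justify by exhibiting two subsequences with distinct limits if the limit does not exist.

Examine the behaviour of a_n along subsequences.
a_{2k} = 7 + 7/(2k) -> 7. a_{2k+1} = -7 + 7/(2k+1) -> -7.
Since these two subsequential limits are 7 and -7, distinct, the full sequence cannot converge (a convergent sequence has all subsequences tending to the same limit). So lim a_n does not exist.

DNE


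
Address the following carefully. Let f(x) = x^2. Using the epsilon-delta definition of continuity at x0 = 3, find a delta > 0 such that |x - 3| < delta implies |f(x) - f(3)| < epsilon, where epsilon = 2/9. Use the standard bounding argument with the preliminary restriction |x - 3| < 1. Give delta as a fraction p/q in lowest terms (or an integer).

Factor: |x^2 - (3)^2| = |x - 3| * |x + 3|.
Impose |x - 3| < 1 first. Then |x + 3| = |(x - 3) + 2*(3)| <= |x - 3| + 2*|3| < 1 + 6 = 7.
So |x^2 - (3)^2| < delta * 7.
We need delta * 7 <= 2/9, i.e. delta <= 2/9/7 = 2/63.
Since 2/63 < 1, this is tighter than 1; take delta = 2/63.
So delta = 2/63 works.

2/63


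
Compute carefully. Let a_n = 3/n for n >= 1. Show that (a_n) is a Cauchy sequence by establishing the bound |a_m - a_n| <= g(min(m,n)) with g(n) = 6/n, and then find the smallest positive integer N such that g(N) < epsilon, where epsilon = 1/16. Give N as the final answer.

For any m, n >= 1, by the triangle inequality:
|a_m - a_n| = |3/m - 3/n| <= 3*1/m + 3*1/n <= 6/min(m,n).
So g(n) = 6/n bounds the Cauchy difference. Since g(n) -> 0, (a_n) is Cauchy.
Now solve g(N) < 1/16: 6/N < 1/16 <=> N > 6 / (1/16) = 96.
The smallest integer strictly greater than 96 is N = 97.
Check: g(97) = 6/97 = 6/97 < 1/16; g(96) = 1/16 >= 1/16. So N = 97.

97


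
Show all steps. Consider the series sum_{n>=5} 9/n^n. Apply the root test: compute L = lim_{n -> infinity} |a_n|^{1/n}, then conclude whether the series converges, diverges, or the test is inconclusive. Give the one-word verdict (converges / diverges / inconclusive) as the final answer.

Let a_n denote the general term. Form |a_n|^(1/n) and simplify:
|a_n|^(1/n) = 3^(2/n)/n
Take the limit as n -> infinity: L = 0.
Since L = 0 < 1, the root test implies convergence.

converges


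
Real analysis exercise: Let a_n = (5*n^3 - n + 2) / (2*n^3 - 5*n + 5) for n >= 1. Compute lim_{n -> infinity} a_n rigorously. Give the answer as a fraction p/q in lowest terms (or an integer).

Divide numerator and denominator by n^3, the highest power:
numerator / n^3 = 5 - 1/n^2 + 2/n^3
denominator / n^3 = 2 - 5/n^2 + 5/n^3
As n -> infinity, all terms of the form c/n^k (k >= 1) tend to 0.
So numerator / n^3 -> 5 and denominator / n^3 -> 2.
Therefore lim a_n = 5/2.

5/2


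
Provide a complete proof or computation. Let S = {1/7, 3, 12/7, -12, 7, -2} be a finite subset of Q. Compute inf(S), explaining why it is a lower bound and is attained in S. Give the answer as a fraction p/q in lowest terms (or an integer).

S is finite, so inf(S) = min(S).
Sorted increasing:
-12, -2, 1/7, 12/7, 3, 7
The extremum is -12.
For every x in S, x >= -12. And -12 is in S, so it is attained.
Therefore inf(S) = -12.

-12


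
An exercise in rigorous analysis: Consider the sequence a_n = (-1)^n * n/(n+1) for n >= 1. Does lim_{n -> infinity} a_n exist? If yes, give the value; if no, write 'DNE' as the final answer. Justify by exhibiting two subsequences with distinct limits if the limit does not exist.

Examine the behaviour of a_n along subsequences.
a_{2k} = 2k/(2k+1) -> 1. a_{2k+1} = -(2k+1)/(2k+2) -> -1.
Since these two subsequential limits are 1 and -1, distinct, the full sequence cannot converge (a convergent sequence has all subsequences tending to the same limit). So lim a_n does not exist.

DNE


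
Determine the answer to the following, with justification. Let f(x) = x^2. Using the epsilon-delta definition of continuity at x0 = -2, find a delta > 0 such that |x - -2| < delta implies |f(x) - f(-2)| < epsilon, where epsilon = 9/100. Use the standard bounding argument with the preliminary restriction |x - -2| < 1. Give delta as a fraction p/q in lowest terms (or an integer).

Factor: |x^2 - (-2)^2| = |x - -2| * |x + -2|.
Impose |x - -2| < 1 first. Then |x + -2| = |(x - -2) + 2*(-2)| <= |x - -2| + 2*|-2| < 1 + 4 = 5.
So |x^2 - (-2)^2| < delta * 5.
We need delta * 5 <= 9/100, i.e. delta <= 9/100/5 = 9/500.
Since 9/500 < 1, this is tighter than 1; take delta = 9/500.
So delta = 9/500 works.

9/500


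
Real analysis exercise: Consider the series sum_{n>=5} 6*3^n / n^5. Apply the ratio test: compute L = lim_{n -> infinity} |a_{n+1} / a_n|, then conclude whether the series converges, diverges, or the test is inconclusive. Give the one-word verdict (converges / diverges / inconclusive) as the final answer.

Let a_n denote the general term. Form the ratio a_{n+1}/a_n and simplify:
a_{n+1}/a_n = 3*n^5/(n + 1)^5
Take the limit as n -> infinity: L = 3.
Since L = 3 > 1 (or L = infinity), the ratio test implies the series diverges.

diverges


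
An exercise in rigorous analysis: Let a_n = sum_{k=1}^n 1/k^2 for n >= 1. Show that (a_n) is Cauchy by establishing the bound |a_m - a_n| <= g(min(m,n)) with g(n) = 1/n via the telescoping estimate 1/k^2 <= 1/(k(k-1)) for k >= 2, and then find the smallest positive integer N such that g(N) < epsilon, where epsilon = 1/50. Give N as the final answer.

For m > n >= 1: |a_m - a_n| = sum_{k=n+1}^m 1/k^2.
Use 1/k^2 <= 1/(k(k-1)) = 1/(k-1) - 1/k for k >= 2:
sum_{k=n+1}^m 1/k^2 <= sum_{k=n+1}^m (1/(k-1) - 1/k) = 1/n - 1/m <= 1/n.
By symmetry the same bound holds with n,m swapped, so |a_m - a_n| <= 1/min(m,n) = g(min(m,n)). Since g(n) -> 0, (a_n) is Cauchy.
Now solve g(N) < 1/50: 1/N < 1/50 <=> N > 1/(1/50) = 50.
The smallest integer strictly greater than 50 is N = 51.
Check: g(51) = 1/51 < 1/50; g(50) = 1/50 >= 1/50. So N = 51.

51


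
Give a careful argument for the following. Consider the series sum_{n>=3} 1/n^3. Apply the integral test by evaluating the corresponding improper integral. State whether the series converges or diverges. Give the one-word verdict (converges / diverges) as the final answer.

Let f(x) = x^(-3). Then f is positive, continuous, and decreasing on [3, infinity), so the integral test applies.
Compute the improper integral int_{3}^infinity f(x) dx:
  antiderivative F(x) = -1/(2*x^2).
  As x -> infinity, F(x) -> 0 (since p = 3 > 1).
  So int = F(infinity) - F(3) = 0 - (-1/18) = 1/18.
  Finite, so by the integral test, the series converges.

converges


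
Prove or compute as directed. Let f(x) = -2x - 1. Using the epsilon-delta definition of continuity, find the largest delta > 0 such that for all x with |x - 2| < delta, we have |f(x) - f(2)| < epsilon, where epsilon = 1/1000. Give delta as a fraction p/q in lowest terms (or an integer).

We compute f(2) = -2*(2) - 1 = -5.
|f(x) - f(2)| = |-2x - 1 - (-5)| = |-2(x - 2)| = 2|x - 2|.
We need 2|x - 2| < 1/1000, i.e. |x - 2| < 1/1000 / 2 = 1/2000.
So any delta <= 1/2000 works. Conversely, if delta > 1/2000, then x = 2 + 1/2000 satisfies |x - 2| = 1/2000 < delta but |f(x) - f(2)| = 2 * 1/2000 = 1/1000, which is not < 1/1000; so no larger delta works.
Hence the largest such delta is 1/2000.

1/2000


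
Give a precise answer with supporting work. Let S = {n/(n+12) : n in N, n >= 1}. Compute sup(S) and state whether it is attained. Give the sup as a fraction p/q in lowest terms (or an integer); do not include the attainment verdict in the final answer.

Analysis:
- Values: 1/13, 1/7, 1/5, 1/4, ... strictly increasing.
- Minimum is 1/13 (n=1); inf = 1/13 (attained).
- n/(n+12) = 1 - 12/(n+12) -> 1 from below as n -> infinity, and never equals 1.
- So sup = 1 (not attained).
Conclusion: sup(S) = 1, not attained in S.

1


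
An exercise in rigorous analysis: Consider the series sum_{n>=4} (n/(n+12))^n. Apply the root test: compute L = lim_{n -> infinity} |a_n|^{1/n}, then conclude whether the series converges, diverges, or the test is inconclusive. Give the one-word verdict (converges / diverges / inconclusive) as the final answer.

Let a_n denote the general term. Form |a_n|^(1/n) and simplify:
|a_n|^(1/n) = n/(n + 12)
Take the limit as n -> infinity: L = 1.
Since L = 1, the root test is inconclusive. (In fact a_n = (n/(n+12))^n -> e^(-12) != 0, so the nth-term test shows divergence; but the root test itself gives no conclusion.)

inconclusive


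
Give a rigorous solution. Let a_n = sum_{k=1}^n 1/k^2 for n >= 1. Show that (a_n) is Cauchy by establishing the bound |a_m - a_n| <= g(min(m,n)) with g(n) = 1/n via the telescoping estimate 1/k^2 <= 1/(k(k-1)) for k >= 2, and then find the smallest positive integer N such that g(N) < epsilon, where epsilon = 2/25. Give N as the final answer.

For m > n >= 1: |a_m - a_n| = sum_{k=n+1}^m 1/k^2.
Use 1/k^2 <= 1/(k(k-1)) = 1/(k-1) - 1/k for k >= 2:
sum_{k=n+1}^m 1/k^2 <= sum_{k=n+1}^m (1/(k-1) - 1/k) = 1/n - 1/m <= 1/n.
By symmetry the same bound holds with n,m swapped, so |a_m - a_n| <= 1/min(m,n) = g(min(m,n)). Since g(n) -> 0, (a_n) is Cauchy.
Now solve g(N) < 2/25: 1/N < 2/25 <=> N > 1/(2/25) = 25/2.
The smallest integer strictly greater than 25/2 is N = 13.
Check: g(13) = 1/13 < 2/25; g(12) = 1/12 >= 2/25. So N = 13.

13


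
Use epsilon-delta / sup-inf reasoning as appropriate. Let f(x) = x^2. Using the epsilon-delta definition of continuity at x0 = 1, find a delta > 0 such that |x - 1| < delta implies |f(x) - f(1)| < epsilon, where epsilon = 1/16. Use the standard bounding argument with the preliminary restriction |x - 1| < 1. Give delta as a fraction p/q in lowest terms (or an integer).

Factor: |x^2 - (1)^2| = |x - 1| * |x + 1|.
Impose |x - 1| < 1 first. Then |x + 1| = |(x - 1) + 2*(1)| <= |x - 1| + 2*|1| < 1 + 2 = 3.
So |x^2 - (1)^2| < delta * 3.
We need delta * 3 <= 1/16, i.e. delta <= 1/16/3 = 1/48.
Since 1/48 < 1, this is tighter than 1; take delta = 1/48.
So delta = 1/48 works.

1/48


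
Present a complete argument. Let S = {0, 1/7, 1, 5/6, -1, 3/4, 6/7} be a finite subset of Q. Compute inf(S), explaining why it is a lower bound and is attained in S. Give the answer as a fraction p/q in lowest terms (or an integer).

S is finite, so inf(S) = min(S).
Sorted increasing:
-1, 0, 1/7, 3/4, 5/6, 6/7, 1
The extremum is -1.
For every x in S, x >= -1. And -1 is in S, so it is attained.
Therefore inf(S) = -1.

-1


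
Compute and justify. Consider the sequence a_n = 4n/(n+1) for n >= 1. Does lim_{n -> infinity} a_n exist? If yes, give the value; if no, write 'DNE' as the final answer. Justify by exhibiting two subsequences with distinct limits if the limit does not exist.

Examine the behaviour of a_n along subsequences.
Even-n subsequence a_{2k} = 4(2k)/(2k+1) -> 4. Odd-n subsequence a_{2k+1} = 4(2k+1)/(2k+2) -> 4. Both tend to 4, which suggests the limit is 4; verify directly.
|a_n - 4| = |4n - 4(n+1)| / (n+1) = 4/(n+1) < 4/n for every n >= 1.
Given epsilon > 0, choose a positive integer N > 4/epsilon. Then for all n >= N, |a_n - 4| < 4/n <= 4/N < epsilon.
So by the definition of the limit, lim a_n exists and equals 4.

4


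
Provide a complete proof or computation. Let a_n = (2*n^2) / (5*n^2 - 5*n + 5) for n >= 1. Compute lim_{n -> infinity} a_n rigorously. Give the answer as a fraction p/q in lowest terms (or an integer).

Divide numerator and denominator by n^2, the highest power:
numerator / n^2 = 2
denominator / n^2 = 5 - 5/n + 5/n^2
As n -> infinity, all terms of the form c/n^k (k >= 1) tend to 0.
So numerator / n^2 -> 2 and denominator / n^2 -> 5.
Therefore lim a_n = 2/5.

2/5


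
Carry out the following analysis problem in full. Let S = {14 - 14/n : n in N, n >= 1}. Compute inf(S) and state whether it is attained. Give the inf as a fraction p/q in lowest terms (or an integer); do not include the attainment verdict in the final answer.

Analysis:
- Values: 0, 7, 28/3, 21/2, ... strictly increasing.
- Minimum is 0 (n=1); inf = 0 (attained).
- 14 - 14/n -> 14 from below; sup = 14, not attained.
Conclusion: inf(S) = 0, attained in S.

0


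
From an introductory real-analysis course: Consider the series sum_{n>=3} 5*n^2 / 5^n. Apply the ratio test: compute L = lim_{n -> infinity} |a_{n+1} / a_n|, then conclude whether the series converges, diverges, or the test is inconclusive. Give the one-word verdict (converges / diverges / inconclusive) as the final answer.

Let a_n denote the general term. Form the ratio a_{n+1}/a_n and simplify:
a_{n+1}/a_n = (n + 1)^2/(5*n^2)
Take the limit as n -> infinity: L = 1/5.
Since L = 1/5 < 1, the ratio test implies the series converges.

converges


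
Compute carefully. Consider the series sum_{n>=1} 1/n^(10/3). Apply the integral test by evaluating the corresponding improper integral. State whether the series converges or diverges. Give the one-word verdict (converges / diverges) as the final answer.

Let f(x) = x^(-10/3). Then f is positive, continuous, and decreasing on [1, infinity), so the integral test applies.
Compute the improper integral int_{1}^infinity f(x) dx:
  antiderivative F(x) = -3/(7*x^(7/3)).
  As x -> infinity, F(x) -> 0 (since p = 10/3 > 1).
  So int = F(infinity) - F(1) = 0 - (-3/7) = 3/7.
  Finite, so by the integral test, the series converges.

converges


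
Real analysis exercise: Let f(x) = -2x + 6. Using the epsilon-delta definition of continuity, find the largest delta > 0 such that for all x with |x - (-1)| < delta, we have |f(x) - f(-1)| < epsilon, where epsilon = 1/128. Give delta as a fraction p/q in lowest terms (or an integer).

We compute f(-1) = -2*(-1) + 6 = 8.
|f(x) - f(-1)| = |-2x + 6 - (8)| = |-2(x - (-1))| = 2|x - (-1)|.
We need 2|x - (-1)| < 1/128, i.e. |x - (-1)| < 1/128 / 2 = 1/256.
So any delta <= 1/256 works. Conversely, if delta > 1/256, then x = -1 + 1/256 satisfies |x - (-1)| = 1/256 < delta but |f(x) - f(-1)| = 2 * 1/256 = 1/128, which is not < 1/128; so no larger delta works.
Hence the largest such delta is 1/256.

1/256


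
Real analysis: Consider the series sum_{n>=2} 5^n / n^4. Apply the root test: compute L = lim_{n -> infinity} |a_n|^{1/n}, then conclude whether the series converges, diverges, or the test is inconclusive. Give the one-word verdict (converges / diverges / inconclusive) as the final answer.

Let a_n denote the general term. Form |a_n|^(1/n) and simplify:
|a_n|^(1/n) = 5/n^(4/n)
Take the limit as n -> infinity: L = 5.
Since L = 5 > 1, the root test implies divergence.

diverges


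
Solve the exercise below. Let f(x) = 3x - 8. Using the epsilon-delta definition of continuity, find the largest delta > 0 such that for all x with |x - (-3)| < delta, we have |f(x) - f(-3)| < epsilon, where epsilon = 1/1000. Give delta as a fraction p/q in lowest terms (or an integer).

We compute f(-3) = 3*(-3) - 8 = -17.
|f(x) - f(-3)| = |3x - 8 - (-17)| = |3(x - (-3))| = 3|x - (-3)|.
We need 3|x - (-3)| < 1/1000, i.e. |x - (-3)| < 1/1000 / 3 = 1/3000.
So any delta <= 1/3000 works. Conversely, if delta > 1/3000, then x = -3 + 1/3000 satisfies |x - (-3)| = 1/3000 < delta but |f(x) - f(-3)| = 3 * 1/3000 = 1/1000, which is not < 1/1000; so no larger delta works.
Hence the largest such delta is 1/3000.

1/3000


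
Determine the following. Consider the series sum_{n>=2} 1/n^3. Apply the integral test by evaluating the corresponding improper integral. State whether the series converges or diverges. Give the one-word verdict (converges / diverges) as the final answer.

Let f(x) = x^(-3). Then f is positive, continuous, and decreasing on [2, infinity), so the integral test applies.
Compute the improper integral int_{2}^infinity f(x) dx:
  antiderivative F(x) = -1/(2*x^2).
  As x -> infinity, F(x) -> 0 (since p = 3 > 1).
  So int = F(infinity) - F(2) = 0 - (-1/8) = 1/8.
  Finite, so by the integral test, the series converges.

converges


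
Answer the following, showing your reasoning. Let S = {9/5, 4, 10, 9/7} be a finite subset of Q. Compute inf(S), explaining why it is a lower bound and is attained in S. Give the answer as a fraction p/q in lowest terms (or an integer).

S is finite, so inf(S) = min(S).
Sorted increasing:
9/7, 9/5, 4, 10
The extremum is 9/7.
For every x in S, x >= 9/7. And 9/7 is in S, so it is attained.
Therefore inf(S) = 9/7.

9/7


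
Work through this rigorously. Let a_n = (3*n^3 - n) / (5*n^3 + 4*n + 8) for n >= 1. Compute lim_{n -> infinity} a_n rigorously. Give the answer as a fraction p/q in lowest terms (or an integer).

Divide numerator and denominator by n^3, the highest power:
numerator / n^3 = 3 - 1/n^2
denominator / n^3 = 5 + 4/n^2 + 8/n^3
As n -> infinity, all terms of the form c/n^k (k >= 1) tend to 0.
So numerator / n^3 -> 3 and denominator / n^3 -> 5.
Therefore lim a_n = 3/5.

3/5


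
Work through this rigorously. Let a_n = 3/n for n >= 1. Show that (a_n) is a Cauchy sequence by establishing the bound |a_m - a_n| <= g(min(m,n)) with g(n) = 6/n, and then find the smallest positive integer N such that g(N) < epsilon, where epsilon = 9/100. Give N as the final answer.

For any m, n >= 1, by the triangle inequality:
|a_m - a_n| = |3/m - 3/n| <= 3*1/m + 3*1/n <= 6/min(m,n).
So g(n) = 6/n bounds the Cauchy difference. Since g(n) -> 0, (a_n) is Cauchy.
Now solve g(N) < 9/100: 6/N < 9/100 <=> N > 6 / (9/100) = 200/3.
The smallest integer strictly greater than 200/3 is N = 67.
Check: g(67) = 6/67 = 6/67 < 9/100; g(66) = 1/11 >= 9/100. So N = 67.

67


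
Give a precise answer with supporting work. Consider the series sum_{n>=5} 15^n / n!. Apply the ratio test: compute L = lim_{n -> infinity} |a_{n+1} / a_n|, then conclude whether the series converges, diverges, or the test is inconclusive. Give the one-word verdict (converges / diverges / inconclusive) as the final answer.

Let a_n denote the general term. Form the ratio a_{n+1}/a_n and simplify:
a_{n+1}/a_n = 15/(n + 1)
Take the limit as n -> infinity: L = 0.
Since L = 0 < 1, the ratio test implies the series converges.

converges


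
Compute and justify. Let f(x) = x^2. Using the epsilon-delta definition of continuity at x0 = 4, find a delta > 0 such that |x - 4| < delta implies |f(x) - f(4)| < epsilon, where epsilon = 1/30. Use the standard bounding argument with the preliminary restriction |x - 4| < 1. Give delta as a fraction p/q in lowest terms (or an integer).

Factor: |x^2 - (4)^2| = |x - 4| * |x + 4|.
Impose |x - 4| < 1 first. Then |x + 4| = |(x - 4) + 2*(4)| <= |x - 4| + 2*|4| < 1 + 8 = 9.
So |x^2 - (4)^2| < delta * 9.
We need delta * 9 <= 1/30, i.e. delta <= 1/30/9 = 1/270.
Since 1/270 < 1, this is tighter than 1; take delta = 1/270.
So delta = 1/270 works.

1/270


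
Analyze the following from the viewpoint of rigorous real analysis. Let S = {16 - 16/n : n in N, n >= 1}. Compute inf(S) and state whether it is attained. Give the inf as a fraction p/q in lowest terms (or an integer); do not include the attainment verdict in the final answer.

Analysis:
- Values: 0, 8, 32/3, 12, ... strictly increasing.
- Minimum is 0 (n=1); inf = 0 (attained).
- 16 - 16/n -> 16 from below; sup = 16, not attained.
Conclusion: inf(S) = 0, attained in S.

0


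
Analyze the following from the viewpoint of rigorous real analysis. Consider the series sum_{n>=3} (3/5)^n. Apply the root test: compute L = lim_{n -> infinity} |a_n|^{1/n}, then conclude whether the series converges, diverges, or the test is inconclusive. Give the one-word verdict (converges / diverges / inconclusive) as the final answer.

Let a_n denote the general term. Form |a_n|^(1/n) and simplify:
|a_n|^(1/n) = 3/5
Take the limit as n -> infinity: L = 3/5.
Since L = 3/5 < 1, the root test implies convergence.

converges


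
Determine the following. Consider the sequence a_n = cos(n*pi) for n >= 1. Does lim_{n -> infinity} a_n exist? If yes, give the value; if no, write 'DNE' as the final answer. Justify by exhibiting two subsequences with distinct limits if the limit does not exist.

Examine the behaviour of a_n along subsequences.
cos(n*pi) = (-1)^n, so a_n = (-1)^n. a_{2k} = 1 -> 1. a_{2k+1} = -1 -> -1.
Since these two subsequential limits are 1 and -1, distinct, the full sequence cannot converge (a convergent sequence has all subsequences tending to the same limit). So lim a_n does not exist.

DNE


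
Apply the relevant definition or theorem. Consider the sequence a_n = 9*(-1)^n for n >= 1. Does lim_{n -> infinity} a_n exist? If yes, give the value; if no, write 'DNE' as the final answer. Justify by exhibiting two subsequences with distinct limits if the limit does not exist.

Examine the behaviour of a_n along subsequences.
Even-n subsequence a_{2k} = 9 -> 9. Odd-n subsequence a_{2k+1} = -9 -> -9.
Since these two subsequential limits are 9 and -9, distinct, the full sequence cannot converge (a convergent sequence has all subsequences tending to the same limit). So lim a_n does not exist.

DNE


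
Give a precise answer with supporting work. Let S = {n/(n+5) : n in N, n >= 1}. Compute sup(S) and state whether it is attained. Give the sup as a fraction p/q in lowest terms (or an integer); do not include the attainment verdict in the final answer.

Analysis:
- Values: 1/6, 2/7, 3/8, 4/9, ... strictly increasing.
- Minimum is 1/6 (n=1); inf = 1/6 (attained).
- n/(n+5) = 1 - 5/(n+5) -> 1 from below as n -> infinity, and never equals 1.
- So sup = 1 (not attained).
Conclusion: sup(S) = 1, not attained in S.

1


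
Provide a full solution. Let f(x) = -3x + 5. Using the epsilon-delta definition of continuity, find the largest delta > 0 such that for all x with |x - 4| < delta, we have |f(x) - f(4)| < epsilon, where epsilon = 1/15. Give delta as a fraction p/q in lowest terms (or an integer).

We compute f(4) = -3*(4) + 5 = -7.
|f(x) - f(4)| = |-3x + 5 - (-7)| = |-3(x - 4)| = 3|x - 4|.
We need 3|x - 4| < 1/15, i.e. |x - 4| < 1/15 / 3 = 1/45.
So any delta <= 1/45 works. Conversely, if delta > 1/45, then x = 4 + 1/45 satisfies |x - 4| = 1/45 < delta but |f(x) - f(4)| = 3 * 1/45 = 1/15, which is not < 1/15; so no larger delta works.
Hence the largest such delta is 1/45.

1/45


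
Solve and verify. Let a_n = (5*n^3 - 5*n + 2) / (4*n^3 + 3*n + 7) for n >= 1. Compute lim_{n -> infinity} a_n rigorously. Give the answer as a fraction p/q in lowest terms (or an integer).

Divide numerator and denominator by n^3, the highest power:
numerator / n^3 = 5 - 5/n^2 + 2/n^3
denominator / n^3 = 4 + 3/n^2 + 7/n^3
As n -> infinity, all terms of the form c/n^k (k >= 1) tend to 0.
So numerator / n^3 -> 5 and denominator / n^3 -> 4.
Therefore lim a_n = 5/4.

5/4


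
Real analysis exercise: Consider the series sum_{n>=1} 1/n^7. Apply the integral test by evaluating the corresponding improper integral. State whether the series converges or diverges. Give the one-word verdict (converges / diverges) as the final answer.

Let f(x) = x^(-7). Then f is positive, continuous, and decreasing on [1, infinity), so the integral test applies.
Compute the improper integral int_{1}^infinity f(x) dx:
  antiderivative F(x) = -1/(6*x^6).
  As x -> infinity, F(x) -> 0 (since p = 7 > 1).
  So int = F(infinity) - F(1) = 0 - (-1/6) = 1/6.
  Finite, so by the integral test, the series converges.

converges


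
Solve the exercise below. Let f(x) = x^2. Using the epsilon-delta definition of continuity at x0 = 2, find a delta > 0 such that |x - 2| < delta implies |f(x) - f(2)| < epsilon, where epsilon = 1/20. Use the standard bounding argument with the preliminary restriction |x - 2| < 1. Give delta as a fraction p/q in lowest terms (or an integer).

Factor: |x^2 - (2)^2| = |x - 2| * |x + 2|.
Impose |x - 2| < 1 first. Then |x + 2| = |(x - 2) + 2*(2)| <= |x - 2| + 2*|2| < 1 + 4 = 5.
So |x^2 - (2)^2| < delta * 5.
We need delta * 5 <= 1/20, i.e. delta <= 1/20/5 = 1/100.
Since 1/100 < 1, this is tighter than 1; take delta = 1/100.
So delta = 1/100 works.

1/100


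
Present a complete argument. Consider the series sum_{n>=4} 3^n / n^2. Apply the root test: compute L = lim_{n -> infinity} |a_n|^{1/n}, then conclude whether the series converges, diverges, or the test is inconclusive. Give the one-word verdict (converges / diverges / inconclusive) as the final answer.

Let a_n denote the general term. Form |a_n|^(1/n) and simplify:
|a_n|^(1/n) = 3/n^(2/n)
Take the limit as n -> infinity: L = 3.
Since L = 3 > 1, the root test implies divergence.

diverges


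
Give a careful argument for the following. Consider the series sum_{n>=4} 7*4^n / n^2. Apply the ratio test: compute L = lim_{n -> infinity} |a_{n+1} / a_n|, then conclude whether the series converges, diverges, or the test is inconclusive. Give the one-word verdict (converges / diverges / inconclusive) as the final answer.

Let a_n denote the general term. Form the ratio a_{n+1}/a_n and simplify:
a_{n+1}/a_n = 4*n^2/(n + 1)^2
Take the limit as n -> infinity: L = 4.
Since L = 4 > 1 (or L = infinity), the ratio test implies the series diverges.

diverges


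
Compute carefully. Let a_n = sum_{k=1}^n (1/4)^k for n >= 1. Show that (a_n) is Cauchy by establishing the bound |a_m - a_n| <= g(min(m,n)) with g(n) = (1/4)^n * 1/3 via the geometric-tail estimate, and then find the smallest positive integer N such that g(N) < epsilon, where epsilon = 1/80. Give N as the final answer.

For m > n >= 1: |a_m - a_n| = sum_{k=n+1}^m (1/4)^k < sum_{k=n+1}^infinity (1/4)^k = (1/4)^(n+1) / (1 - 1/4) = (1/4)^n * (1/4) * (4/3) = (1/4)^n * 1/3.
So g(n) = (1/4)^n / 3. Since g(n) -> 0, (a_n) is Cauchy.
Now solve g(N) < 1/80: (1/4)^N / 3 < 1/80 <=> 4^N > 1 / (3 * 1/80) = 80/3.
Check powers of 4: 4^2 = 16 <= 80/3, 4^3 = 64 > 80/3.
So the smallest such N is 3. Check: g(3) = 1/(3 * 64) = 1/192 < 1/80.

3


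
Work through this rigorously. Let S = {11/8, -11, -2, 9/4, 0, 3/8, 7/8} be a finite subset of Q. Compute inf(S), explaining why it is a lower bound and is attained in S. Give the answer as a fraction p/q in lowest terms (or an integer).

S is finite, so inf(S) = min(S).
Sorted increasing:
-11, -2, 0, 3/8, 7/8, 11/8, 9/4
The extremum is -11.
For every x in S, x >= -11. And -11 is in S, so it is attained.
Therefore inf(S) = -11.

-11
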